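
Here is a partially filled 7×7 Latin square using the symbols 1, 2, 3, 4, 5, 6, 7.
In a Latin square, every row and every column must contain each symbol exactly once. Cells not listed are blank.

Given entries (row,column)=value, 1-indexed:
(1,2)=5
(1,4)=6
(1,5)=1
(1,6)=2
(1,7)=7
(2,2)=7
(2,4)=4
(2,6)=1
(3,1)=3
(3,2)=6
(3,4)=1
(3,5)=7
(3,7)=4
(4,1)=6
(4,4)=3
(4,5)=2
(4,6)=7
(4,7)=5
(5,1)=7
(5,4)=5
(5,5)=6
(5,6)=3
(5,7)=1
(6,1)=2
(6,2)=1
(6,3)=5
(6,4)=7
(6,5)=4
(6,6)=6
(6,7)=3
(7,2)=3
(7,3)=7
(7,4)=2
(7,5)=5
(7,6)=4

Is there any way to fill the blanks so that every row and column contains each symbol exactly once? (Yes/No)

Yes

No row or column among the givens repeats a symbol, and propagating forced cells runs into no contradiction.
One valid completion exists (for instance, 4 5 3 6 1 2 7 / 5 7 6 4 3 1 2 / 3 6 2 1 7 5 4 / 6 4 1 3 2 7 5 / 7 2 4 5 6 3 1 / 2 1 5 7 4 6 3 / 1 3 7 2 5 4 6).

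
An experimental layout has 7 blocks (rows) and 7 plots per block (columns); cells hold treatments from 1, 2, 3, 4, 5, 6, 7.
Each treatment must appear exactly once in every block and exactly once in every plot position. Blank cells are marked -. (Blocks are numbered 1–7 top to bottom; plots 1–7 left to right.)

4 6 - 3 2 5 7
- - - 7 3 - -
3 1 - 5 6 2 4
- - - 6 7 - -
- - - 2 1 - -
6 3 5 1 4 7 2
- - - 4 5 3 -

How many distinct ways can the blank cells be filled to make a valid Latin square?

12

Block 1, plot 3: eliminating its block and plot leaves {1}.
Block 2, plot 1: eliminating its block and plot leaves {1, 2, 5}.
Block 2, plot 2: eliminating its block and plot leaves {2, 4, 5}.
Block 2, plot 3: eliminating its block and plot leaves {1, 2, 4, 6}.
Block 2, plot 6: eliminating its block and plot leaves {1, 4, 6}.
Block 2, plot 7: eliminating its block and plot leaves {1, 5, 6}.
Block 3, plot 3: eliminating its block and plot leaves {7}.
Block 4, plot 1: eliminating its block and plot leaves {1, 2, 5}.
Block 4, plot 2: eliminating its block and plot leaves {2, 4, 5}.
Block 4, plot 3: eliminating its block and plot leaves {1, 2, 3, 4}.
Block 4, plot 6: eliminating its block and plot leaves {1, 4}.
Block 4, plot 7: eliminating its block and plot leaves {1, 3, 5}.
Block 5, plot 1: eliminating its block and plot leaves {5, 7}.
Block 5, plot 2: eliminating its block and plot leaves {4, 5, 7}.
Block 5, plot 3: eliminating its block and plot leaves {3, 4, 6, 7}.
Block 5, plot 6: eliminating its block and plot leaves {4, 6}.
Block 5, plot 7: eliminating its block and plot leaves {3, 5, 6}.
Block 7, plot 1: eliminating its block and plot leaves {1, 2, 7}.
Block 7, plot 2: eliminating its block and plot leaves {2, 7}.
Block 7, plot 3: eliminating its block and plot leaves {1, 2, 6, 7}.
Block 7, plot 7: eliminating its block and plot leaves {1, 6}.
Enumerating the assignments across these blanks that avoid any block or plot repeat gives 12 completions.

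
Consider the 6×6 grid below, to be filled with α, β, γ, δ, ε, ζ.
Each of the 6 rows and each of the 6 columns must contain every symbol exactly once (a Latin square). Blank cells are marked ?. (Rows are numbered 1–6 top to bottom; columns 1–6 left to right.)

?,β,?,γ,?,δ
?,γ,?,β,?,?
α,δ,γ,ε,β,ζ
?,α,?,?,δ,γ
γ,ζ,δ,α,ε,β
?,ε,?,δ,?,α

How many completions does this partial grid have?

Row 1, column 1: eliminating its row and column leaves {ε, ζ}.
Row 1, column 3: eliminating its row and column leaves {α, ε, ζ}.
Row 1, column 5: eliminating its row and column leaves {α, ζ}.
Row 2, column 1: eliminating its row and column leaves {δ, ε, ζ}.
Row 2, column 3: eliminating its row and column leaves {α, ε, ζ}.
Row 2, column 5: eliminating its row and column leaves {α, ζ}.
Row 2, column 6: eliminating its row and column leaves {ε}.
Row 4, column 1: eliminating its row and column leaves {β, ε, ζ}.
Row 4, column 3: eliminating its row and column leaves {β, ε, ζ}.
Row 4, column 4: eliminating its row and column leaves {ζ}.
Row 6, column 1: eliminating its row and column leaves {β, ζ}.
Row 6, column 3: eliminating its row and column leaves {β, ζ}.
Row 6, column 5: eliminating its row and column leaves {γ, ζ}.
Enumerating the assignments across these blanks that avoid any row or column repeat gives 3 completions.

3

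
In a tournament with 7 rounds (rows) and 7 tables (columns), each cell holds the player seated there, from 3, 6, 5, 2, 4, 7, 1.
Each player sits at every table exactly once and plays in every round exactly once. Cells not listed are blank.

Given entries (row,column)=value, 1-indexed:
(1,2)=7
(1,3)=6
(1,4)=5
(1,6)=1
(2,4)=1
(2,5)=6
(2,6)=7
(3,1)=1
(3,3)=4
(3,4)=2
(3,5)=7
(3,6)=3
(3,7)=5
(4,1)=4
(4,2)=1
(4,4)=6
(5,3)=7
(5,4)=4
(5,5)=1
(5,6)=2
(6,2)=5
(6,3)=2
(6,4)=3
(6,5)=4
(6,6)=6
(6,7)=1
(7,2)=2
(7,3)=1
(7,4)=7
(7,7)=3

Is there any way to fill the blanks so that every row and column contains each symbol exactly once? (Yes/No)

Yes

No round or table among the givens repeats a symbol, and propagating forced cells runs into no contradiction.
One valid completion exists (for instance, 2 7 6 5 3 1 4 / 3 4 5 1 6 7 2 / 1 6 4 2 7 3 5 / 4 1 3 6 2 5 7 / 5 3 7 4 1 2 6 / 7 5 2 3 4 6 1 / 6 2 1 7 5 4 3).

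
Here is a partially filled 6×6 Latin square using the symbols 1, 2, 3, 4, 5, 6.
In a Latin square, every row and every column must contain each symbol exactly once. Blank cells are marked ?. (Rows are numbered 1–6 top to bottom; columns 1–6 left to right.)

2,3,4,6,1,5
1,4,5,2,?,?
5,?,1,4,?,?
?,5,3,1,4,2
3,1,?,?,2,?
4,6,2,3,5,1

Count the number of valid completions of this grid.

2

Row 2, column 5: eliminating its row and column leaves {3, 6}.
Row 2, column 6: eliminating its row and column leaves {3, 6}.
Row 3, column 2: eliminating its row and column leaves {2}.
Row 3, column 5: eliminating its row and column leaves {3, 6}.
Row 3, column 6: eliminating its row and column leaves {3, 6}.
Row 4, column 1: eliminating its row and column leaves {6}.
Row 5, column 3: eliminating its row and column leaves {6}.
Row 5, column 4: eliminating its row and column leaves {5}.
Row 5, column 6: eliminating its row and column leaves {4, 6}.
Enumerating the assignments across these blanks that avoid any row or column repeat gives 2 completions.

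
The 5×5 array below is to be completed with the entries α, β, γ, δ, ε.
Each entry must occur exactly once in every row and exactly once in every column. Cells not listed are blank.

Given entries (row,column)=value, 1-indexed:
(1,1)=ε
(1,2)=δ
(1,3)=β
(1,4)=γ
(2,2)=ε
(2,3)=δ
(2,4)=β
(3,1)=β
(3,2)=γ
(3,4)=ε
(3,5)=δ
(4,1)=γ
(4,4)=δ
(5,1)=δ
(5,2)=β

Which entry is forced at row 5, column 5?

ε

Row 1, column 5: row 1 has {β, γ, δ, ε} and column 5 has {δ}, leaving only α.
Row 2, column 1: row 2 has {β, δ, ε} and column 1 has {β, γ, δ, ε}, leaving only α.
Row 2, column 5: row 2 has {α, β, δ, ε} and column 5 has {α, δ}, leaving only γ.
Row 5 already has {β, δ} and column 5 already has {α, γ, δ}, so row 5, column 5 must be ε.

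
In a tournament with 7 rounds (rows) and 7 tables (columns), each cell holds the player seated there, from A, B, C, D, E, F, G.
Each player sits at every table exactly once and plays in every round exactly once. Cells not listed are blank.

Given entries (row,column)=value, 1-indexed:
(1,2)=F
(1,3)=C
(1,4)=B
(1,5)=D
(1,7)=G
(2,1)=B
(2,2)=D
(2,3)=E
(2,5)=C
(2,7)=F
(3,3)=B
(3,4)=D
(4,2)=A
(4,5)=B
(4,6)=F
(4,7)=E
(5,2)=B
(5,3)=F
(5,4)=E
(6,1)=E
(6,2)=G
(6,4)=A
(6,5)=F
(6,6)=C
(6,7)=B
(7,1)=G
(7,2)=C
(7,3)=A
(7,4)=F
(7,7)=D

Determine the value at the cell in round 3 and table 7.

C

Round 1, table 1: round 1 has {B, C, D, F, G} and table 1 has {B, E, G}, leaving only A.
Round 1, table 6: round 1 has {A, B, C, D, F, G} and table 6 has {C, F}, leaving only E.
Round 2, table 4: round 2 has {B, C, D, E, F} and table 4 has {A, B, D, E, F}, leaving only G.
Round 2, table 6: round 2 has {B, C, D, E, F, G} and table 6 has {C, E, F}, leaving only A.
Round 3, table 2: round 3 has {B, D} and table 2 has {A, B, C, D, F, G}, leaving only E.
Round 3, table 6: round 3 has {B, D, E} and table 6 has {A, C, E, F}, leaving only G.
Round 3, table 5: round 3 has {B, D, E, G} and table 5 has {B, C, D, F}, leaving only A.
Round 3 already has {A, B, D, E, G} and table 7 already has {B, D, E, F, G}, so round 3, table 7 must be C.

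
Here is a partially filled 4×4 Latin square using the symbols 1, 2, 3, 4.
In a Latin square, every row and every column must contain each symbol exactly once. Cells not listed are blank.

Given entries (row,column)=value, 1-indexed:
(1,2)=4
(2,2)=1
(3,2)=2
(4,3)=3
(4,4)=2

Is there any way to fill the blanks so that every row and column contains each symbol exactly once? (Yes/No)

No

Row 4, column 2: row 4 together with column 2 already contain {1, 2, 3, 4} — every symbol — so nothing can go there. The grid has no valid completion.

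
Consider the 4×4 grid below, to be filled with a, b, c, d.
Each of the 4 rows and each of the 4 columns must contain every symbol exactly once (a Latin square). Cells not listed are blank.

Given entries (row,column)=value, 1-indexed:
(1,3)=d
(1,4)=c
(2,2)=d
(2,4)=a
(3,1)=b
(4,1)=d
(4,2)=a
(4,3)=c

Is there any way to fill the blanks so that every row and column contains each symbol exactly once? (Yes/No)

Yes

No row or column among the givens repeats a symbol, and propagating forced cells runs into no contradiction.
One valid completion exists (for instance, a b d c / c d b a / b c a d / d a c b).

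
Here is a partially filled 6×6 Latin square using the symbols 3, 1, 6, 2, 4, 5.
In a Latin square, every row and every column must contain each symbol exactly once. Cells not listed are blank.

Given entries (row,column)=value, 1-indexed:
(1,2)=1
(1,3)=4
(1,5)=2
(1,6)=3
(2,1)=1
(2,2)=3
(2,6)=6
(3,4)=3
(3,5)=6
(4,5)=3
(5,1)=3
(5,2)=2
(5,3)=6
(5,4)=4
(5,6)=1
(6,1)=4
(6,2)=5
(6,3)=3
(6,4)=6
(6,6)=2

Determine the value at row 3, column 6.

5

Row 1, column 4: row 1 has {3, 1, 2, 4} and column 4 has {3, 6, 4}, leaving only 5.
Row 1, column 1: row 1 has {3, 1, 2, 4, 5} and column 1 has {3, 1, 4}, leaving only 6.
Row 2, column 4: row 2 has {3, 1, 6} and column 4 has {3, 6, 4, 5}, leaving only 2.
Row 2, column 3: row 2 has {3, 1, 6, 2} and column 3 has {3, 6, 4}, leaving only 5.
Row 2, column 5: row 2 has {3, 1, 6, 2, 5} and column 5 has {3, 6, 2}, leaving only 4.
Row 3, column 2: row 3 has {3, 6} and column 2 has {3, 1, 2, 5}, leaving only 4.
Row 3 already has {3, 6, 4} and column 6 already has {3, 1, 6, 2}, so row 3, column 6 must be 5.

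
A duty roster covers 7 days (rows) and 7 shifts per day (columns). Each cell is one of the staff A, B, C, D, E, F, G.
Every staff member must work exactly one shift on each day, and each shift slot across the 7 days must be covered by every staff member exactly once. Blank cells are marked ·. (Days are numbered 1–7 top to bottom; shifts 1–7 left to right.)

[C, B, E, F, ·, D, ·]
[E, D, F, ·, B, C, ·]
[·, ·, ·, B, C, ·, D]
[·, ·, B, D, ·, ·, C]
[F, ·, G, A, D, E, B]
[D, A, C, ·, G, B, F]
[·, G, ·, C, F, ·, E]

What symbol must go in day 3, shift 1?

G

Day 1, shift 5: day 1 has {B, C, D, E, F} and shift 5 has {B, C, D, F, G}, leaving only A.
Day 1, shift 7: day 1 has {A, B, C, D, E, F} and shift 7 has {B, C, D, E, F}, leaving only G.
Day 2, shift 4: day 2 has {B, C, D, E, F} and shift 4 has {A, B, C, D, F}, leaving only G.
Day 2, shift 7: day 2 has {B, C, D, E, F, G} and shift 7 has {B, C, D, E, F, G}, leaving only A.
Day 3, shift 3: day 3 has {B, C, D} and shift 3 has {B, C, E, F, G}, leaving only A.
Day 3 already has {A, B, C, D} and shift 1 already has {C, D, E, F}, so day 3, shift 1 must be G.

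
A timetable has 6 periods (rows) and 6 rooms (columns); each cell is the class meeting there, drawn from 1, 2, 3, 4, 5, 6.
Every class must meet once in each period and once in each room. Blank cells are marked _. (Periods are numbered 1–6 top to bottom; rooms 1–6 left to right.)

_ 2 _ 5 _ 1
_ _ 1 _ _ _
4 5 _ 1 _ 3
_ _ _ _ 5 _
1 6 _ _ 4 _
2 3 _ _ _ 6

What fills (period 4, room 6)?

Period 2, room 2: period 2 has {1} and room 2 has {2, 3, 5, 6}, leaving only 4.
Period 4, room 2: period 4 has {5} and room 2 has {2, 3, 4, 5, 6}, leaving only 1.
Period 6, room 4: period 6 has {2, 3, 6} and room 4 has {1, 5}, leaving only 4.
Period 6, room 3: period 6 has {2, 3, 4, 6} and room 3 has {1}, leaving only 5.
Period 6, room 5: period 6 has {2, 3, 4, 5, 6} and room 5 has {4, 5}, leaving only 1.
Period 4, room 6 is narrowed to {2, 4}.
If it were 2, then period 5, room 6 would be left with no valid symbol.
So period 4, room 6 must be 4.

4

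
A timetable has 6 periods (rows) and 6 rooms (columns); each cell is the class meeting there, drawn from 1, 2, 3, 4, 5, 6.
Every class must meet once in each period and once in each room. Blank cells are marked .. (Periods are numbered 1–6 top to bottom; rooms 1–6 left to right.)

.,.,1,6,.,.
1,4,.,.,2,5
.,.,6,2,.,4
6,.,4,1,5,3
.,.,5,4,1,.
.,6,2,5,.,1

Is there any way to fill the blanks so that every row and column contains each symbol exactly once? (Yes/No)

No

Period 1, room 6: period 1 has {1, 6} and room 6 has {1, 3, 4, 5}, so it must be 2.
Period 2, room 3: period 2 has {1, 2, 4, 5} and room 3 has {1, 2, 4, 5, 6}, so it must be 3.
Now period 2, room 4: period 2 together with room 4 already contain {1, 2, 3, 4, 5, 6} — every symbol — so nothing can go there. The grid has no valid completion.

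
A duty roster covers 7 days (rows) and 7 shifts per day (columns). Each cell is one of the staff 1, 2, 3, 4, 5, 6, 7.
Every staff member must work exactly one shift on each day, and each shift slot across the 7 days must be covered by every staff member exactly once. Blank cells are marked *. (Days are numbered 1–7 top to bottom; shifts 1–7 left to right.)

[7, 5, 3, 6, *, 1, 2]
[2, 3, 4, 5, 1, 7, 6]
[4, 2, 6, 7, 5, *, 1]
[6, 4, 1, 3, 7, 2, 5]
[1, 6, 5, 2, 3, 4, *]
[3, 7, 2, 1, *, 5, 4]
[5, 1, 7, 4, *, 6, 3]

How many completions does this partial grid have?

1

Day 1, shift 5: eliminating its day and shift leaves {4}.
Day 3, shift 6: eliminating its day and shift leaves {3}.
Day 5, shift 7: eliminating its day and shift leaves {7}.
Day 6, shift 5: eliminating its day and shift leaves {6}.
Day 7, shift 5: eliminating its day and shift leaves {2}.
Only one assignment across all blanks avoids any day or shift repeat, giving 1 completion.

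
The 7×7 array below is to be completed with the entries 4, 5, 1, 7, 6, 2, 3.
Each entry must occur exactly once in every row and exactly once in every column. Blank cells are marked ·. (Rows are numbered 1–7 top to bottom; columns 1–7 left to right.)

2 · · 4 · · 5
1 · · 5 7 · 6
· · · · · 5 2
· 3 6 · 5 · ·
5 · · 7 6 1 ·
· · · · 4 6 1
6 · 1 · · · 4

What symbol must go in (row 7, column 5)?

Row 4, column 7: row 4 has {5, 6, 3} and column 7 has {4, 5, 1, 6, 2}, leaving only 7.
Row 4, column 1: row 4 has {5, 7, 6, 3} and column 1 has {5, 1, 6, 2}, leaving only 4.
Row 4, column 6: row 4 has {4, 5, 7, 6, 3} and column 6 has {5, 1, 6}, leaving only 2.
Row 4, column 4: row 4 has {4, 5, 7, 6, 2, 3} and column 4 has {4, 5, 7}, leaving only 1.
Row 5, column 7: row 5 has {5, 1, 7, 6} and column 7 has {4, 5, 1, 7, 6, 2}, leaving only 3.
Row 7, column 5 is narrowed to {2, 3}.
If it were 3, then row 3, column 5 would be left with no valid symbol.
So row 7, column 5 must be 2.

2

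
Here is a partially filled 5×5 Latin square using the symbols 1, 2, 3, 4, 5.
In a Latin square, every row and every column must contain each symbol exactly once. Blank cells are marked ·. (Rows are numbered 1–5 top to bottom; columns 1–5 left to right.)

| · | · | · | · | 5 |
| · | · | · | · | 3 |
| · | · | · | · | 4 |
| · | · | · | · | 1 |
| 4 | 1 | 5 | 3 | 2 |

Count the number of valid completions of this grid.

Row 1, column 1: eliminating its row and column leaves {1, 2, 3}.
Row 1, column 2: eliminating its row and column leaves {2, 3, 4}.
Row 1, column 3: eliminating its row and column leaves {1, 2, 3, 4}.
Row 1, column 4: eliminating its row and column leaves {1, 2, 4}.
Row 2, column 1: eliminating its row and column leaves {1, 2, 5}.
Row 2, column 2: eliminating its row and column leaves {2, 4, 5}.
Row 2, column 3: eliminating its row and column leaves {1, 2, 4}.
Row 2, column 4: eliminating its row and column leaves {1, 2, 4, 5}.
Row 3, column 1: eliminating its row and column leaves {1, 2, 3, 5}.
Row 3, column 2: eliminating its row and column leaves {2, 3, 5}.
Row 3, column 3: eliminating its row and column leaves {1, 2, 3}.
Row 3, column 4: eliminating its row and column leaves {1, 2, 5}.
Row 4, column 1: eliminating its row and column leaves {2, 3, 5}.
Row 4, column 2: eliminating its row and column leaves {2, 3, 4, 5}.
Row 4, column 3: eliminating its row and column leaves {2, 3, 4}.
Row 4, column 4: eliminating its row and column leaves {2, 4, 5}.
Enumerating the assignments across these blanks that avoid any row or column repeat gives 56 completions.

56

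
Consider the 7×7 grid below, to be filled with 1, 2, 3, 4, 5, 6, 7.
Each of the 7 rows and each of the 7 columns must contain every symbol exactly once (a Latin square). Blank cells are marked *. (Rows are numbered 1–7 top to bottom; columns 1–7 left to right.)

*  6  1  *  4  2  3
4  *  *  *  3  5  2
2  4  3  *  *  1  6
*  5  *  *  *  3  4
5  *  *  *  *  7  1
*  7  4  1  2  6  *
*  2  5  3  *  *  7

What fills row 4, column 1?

1

Row 1, column 1: row 1 has {1, 2, 3, 4, 6} and column 1 has {2, 4, 5}, leaving only 7.
Row 1, column 4: row 1 has {1, 2, 3, 4, 6, 7} and column 4 has {1, 3}, leaving only 5.
Row 2, column 2: row 2 has {2, 3, 4, 5} and column 2 has {2, 4, 5, 6, 7}, leaving only 1.
Row 3, column 4: row 3 has {1, 2, 3, 4, 6} and column 4 has {1, 3, 5}, leaving only 7.
Row 2, column 4: row 2 has {1, 2, 3, 4, 5} and column 4 has {1, 3, 5, 7}, leaving only 6.
Row 2, column 3: row 2 has {1, 2, 3, 4, 5, 6} and column 3 has {1, 3, 4, 5}, leaving only 7.
Row 3, column 5: row 3 has {1, 2, 3, 4, 6, 7} and column 5 has {2, 3, 4}, leaving only 5.
Row 4, column 4: row 4 has {3, 4, 5} and column 4 has {1, 3, 5, 6, 7}, leaving only 2.
Row 4, column 3: row 4 has {2, 3, 4, 5} and column 3 has {1, 3, 4, 5, 7}, leaving only 6.
Row 4 already has {2, 3, 4, 5, 6} and column 1 already has {2, 4, 5, 7}, so row 4, column 1 must be 1.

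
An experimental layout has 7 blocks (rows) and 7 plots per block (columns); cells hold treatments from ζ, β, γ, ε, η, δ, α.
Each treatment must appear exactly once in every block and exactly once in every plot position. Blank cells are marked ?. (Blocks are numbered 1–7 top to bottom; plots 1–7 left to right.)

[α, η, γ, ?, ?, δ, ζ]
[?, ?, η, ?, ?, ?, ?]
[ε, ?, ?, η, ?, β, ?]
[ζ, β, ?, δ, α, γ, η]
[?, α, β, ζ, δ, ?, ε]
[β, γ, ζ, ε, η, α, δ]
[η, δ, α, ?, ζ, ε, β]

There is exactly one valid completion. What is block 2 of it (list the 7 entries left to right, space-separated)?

Block 2, plot 6: block 2 has {η} and plot 6 has {β, γ, ε, δ, α}, leaving only ζ.
Block 2, plot 2: block 2 has {ζ, η} and plot 2 has {β, γ, η, δ, α}, leaving only ε.
Block 1, plot 4: block 1 has {ζ, γ, η, δ, α} and plot 4 has {ζ, ε, η, δ}, leaving only β.
Block 1, plot 5: block 1 has {ζ, β, γ, η, δ, α} and plot 5 has {ζ, η, δ, α}, leaving only ε.
Block 3, plot 2: block 3 has {β, ε, η} and plot 2 has {β, γ, ε, η, δ, α}, leaving only ζ.
Block 3, plot 3: block 3 has {ζ, β, ε, η} and plot 3 has {ζ, β, γ, η, α}, leaving only δ.
Block 3, plot 5: block 3 has {ζ, β, ε, η, δ} and plot 5 has {ζ, ε, η, δ, α}, leaving only γ.
Block 2, plot 5: block 2 has {ζ, ε, η} and plot 5 has {ζ, γ, ε, η, δ, α}, leaving only β.
Block 3, plot 7: block 3 has {ζ, β, γ, ε, η, δ} and plot 7 has {ζ, β, ε, η, δ}, leaving only α.
Block 2, plot 7: block 2 has {ζ, β, ε, η} and plot 7 has {ζ, β, ε, η, δ, α}, leaving only γ.
Block 2, plot 1: block 2 has {ζ, β, γ, ε, η} and plot 1 has {ζ, β, ε, η, α}, leaving only δ.
Block 2, plot 4: block 2 has {ζ, β, γ, ε, η, δ} and plot 4 has {ζ, β, ε, η, δ}, leaving only α.
So block 2 reads: δ ε η α β ζ γ.

δ ε η α β ζ γ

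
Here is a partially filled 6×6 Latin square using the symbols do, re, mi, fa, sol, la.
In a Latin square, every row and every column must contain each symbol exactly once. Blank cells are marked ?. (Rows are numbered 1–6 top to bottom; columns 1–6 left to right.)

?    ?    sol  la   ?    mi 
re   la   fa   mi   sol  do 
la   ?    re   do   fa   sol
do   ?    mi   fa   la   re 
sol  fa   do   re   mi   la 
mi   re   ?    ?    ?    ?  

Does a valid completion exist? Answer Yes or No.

No row or column among the givens repeats a symbol, and propagating forced cells runs into no contradiction.
One valid completion exists (for instance, fa do sol la re mi / re la fa mi sol do / la mi re do fa sol / do sol mi fa la re / sol fa do re mi la / mi re la sol do fa).

Yes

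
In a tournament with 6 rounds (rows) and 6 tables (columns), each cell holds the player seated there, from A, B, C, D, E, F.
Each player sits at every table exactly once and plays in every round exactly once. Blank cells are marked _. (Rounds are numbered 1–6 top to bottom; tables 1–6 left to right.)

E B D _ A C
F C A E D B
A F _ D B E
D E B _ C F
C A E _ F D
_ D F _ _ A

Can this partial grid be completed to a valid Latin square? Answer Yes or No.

No round or table among the givens repeats a symbol, and propagating forced cells runs into no contradiction.
One valid completion exists (for instance, E B D F A C / F C A E D B / A F C D B E / D E B A C F / C A E B F D / B D F C E A).

Yes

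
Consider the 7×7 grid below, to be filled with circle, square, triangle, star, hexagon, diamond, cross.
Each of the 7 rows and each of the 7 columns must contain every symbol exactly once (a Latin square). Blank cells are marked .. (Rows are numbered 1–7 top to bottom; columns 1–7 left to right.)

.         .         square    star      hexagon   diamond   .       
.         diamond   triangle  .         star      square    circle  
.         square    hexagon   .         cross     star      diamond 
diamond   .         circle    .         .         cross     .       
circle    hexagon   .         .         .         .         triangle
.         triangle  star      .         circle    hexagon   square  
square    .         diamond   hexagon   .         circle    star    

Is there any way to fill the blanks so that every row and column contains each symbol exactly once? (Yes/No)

No

Row 5, column 6: row 5 together with column 6 already contain {circle, square, triangle, star, hexagon, diamond, cross} — every symbol — so nothing can go there. The grid has no valid completion.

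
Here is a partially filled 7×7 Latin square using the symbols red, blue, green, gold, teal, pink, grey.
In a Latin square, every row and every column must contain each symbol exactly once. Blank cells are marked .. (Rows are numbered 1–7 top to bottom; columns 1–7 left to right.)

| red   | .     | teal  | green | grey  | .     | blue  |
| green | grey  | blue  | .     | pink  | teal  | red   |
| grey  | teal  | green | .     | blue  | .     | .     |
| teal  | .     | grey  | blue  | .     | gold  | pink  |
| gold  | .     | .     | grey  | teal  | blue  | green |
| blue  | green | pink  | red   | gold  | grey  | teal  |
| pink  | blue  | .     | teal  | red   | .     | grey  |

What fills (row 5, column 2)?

pink

Row 1, column 6: row 1 has {red, blue, green, teal, grey} and column 6 has {blue, gold, teal, grey}, leaving only pink.
Row 1, column 2: row 1 has {red, blue, green, teal, pink, grey} and column 2 has {blue, green, teal, grey}, leaving only gold.
Row 2, column 4: row 2 has {red, blue, green, teal, pink, grey} and column 4 has {red, blue, green, teal, grey}, leaving only gold.
Row 3, column 4: row 3 has {blue, green, teal, grey} and column 4 has {red, blue, green, gold, teal, grey}, leaving only pink.
Row 3, column 6: row 3 has {blue, green, teal, pink, grey} and column 6 has {blue, gold, teal, pink, grey}, leaving only red.
Row 3, column 7: row 3 has {red, blue, green, teal, pink, grey} and column 7 has {red, blue, green, teal, pink, grey}, leaving only gold.
Row 4, column 2: row 4 has {blue, gold, teal, pink, grey} and column 2 has {blue, green, gold, teal, grey}, leaving only red.
Row 5 already has {blue, green, gold, teal, grey} and column 2 already has {red, blue, green, gold, teal, grey}, so row 5, column 2 must be pink.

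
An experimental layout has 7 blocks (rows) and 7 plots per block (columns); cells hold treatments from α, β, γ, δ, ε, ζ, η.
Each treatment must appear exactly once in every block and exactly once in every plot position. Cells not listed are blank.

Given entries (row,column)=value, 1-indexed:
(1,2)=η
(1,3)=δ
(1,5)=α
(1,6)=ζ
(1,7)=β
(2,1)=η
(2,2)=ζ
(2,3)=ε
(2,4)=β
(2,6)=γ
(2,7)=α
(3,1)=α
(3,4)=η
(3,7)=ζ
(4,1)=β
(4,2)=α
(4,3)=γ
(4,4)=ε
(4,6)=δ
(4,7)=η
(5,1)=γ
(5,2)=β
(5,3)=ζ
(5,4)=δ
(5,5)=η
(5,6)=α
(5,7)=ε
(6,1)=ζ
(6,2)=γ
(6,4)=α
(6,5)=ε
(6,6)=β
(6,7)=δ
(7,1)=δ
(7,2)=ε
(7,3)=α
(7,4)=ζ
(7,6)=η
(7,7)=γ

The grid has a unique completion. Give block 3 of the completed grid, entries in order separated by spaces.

α δ β η γ ε ζ

Block 3, plot 2: block 3 has {α, ζ, η} and plot 2 has {α, β, γ, ε, ζ, η}, leaving only δ.
Block 3, plot 3: block 3 has {α, δ, ζ, η} and plot 3 has {α, γ, δ, ε, ζ}, leaving only β.
Block 3, plot 5: block 3 has {α, β, δ, ζ, η} and plot 5 has {α, ε, η}, leaving only γ.
Block 3, plot 6: block 3 has {α, β, γ, δ, ζ, η} and plot 6 has {α, β, γ, δ, ζ, η}, leaving only ε.
So block 3 reads: α δ β η γ ε ζ.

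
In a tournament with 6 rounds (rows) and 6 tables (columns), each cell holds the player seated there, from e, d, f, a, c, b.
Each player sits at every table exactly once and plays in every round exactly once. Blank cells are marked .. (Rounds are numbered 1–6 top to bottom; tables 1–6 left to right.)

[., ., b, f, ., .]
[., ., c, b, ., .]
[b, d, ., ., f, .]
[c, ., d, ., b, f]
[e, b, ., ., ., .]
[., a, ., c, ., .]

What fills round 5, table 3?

f

Round 4, table 2: round 4 has {d, f, c, b} and table 2 has {d, a, b}, leaving only e.
Round 1, table 2: round 1 has {f, b} and table 2 has {e, d, a, b}, leaving only c.
Round 2, table 2: round 2 has {c, b} and table 2 has {e, d, a, c, b}, leaving only f.
Round 4, table 4: round 4 has {e, d, f, c, b} and table 4 has {f, c, b}, leaving only a.
Round 3, table 4: round 3 has {d, f, b} and table 4 has {f, a, c, b}, leaving only e.
Round 3, table 3: round 3 has {e, d, f, b} and table 3 has {d, c, b}, leaving only a.
Round 5 already has {e, b} and table 3 already has {d, a, c, b}, so round 5, table 3 must be f.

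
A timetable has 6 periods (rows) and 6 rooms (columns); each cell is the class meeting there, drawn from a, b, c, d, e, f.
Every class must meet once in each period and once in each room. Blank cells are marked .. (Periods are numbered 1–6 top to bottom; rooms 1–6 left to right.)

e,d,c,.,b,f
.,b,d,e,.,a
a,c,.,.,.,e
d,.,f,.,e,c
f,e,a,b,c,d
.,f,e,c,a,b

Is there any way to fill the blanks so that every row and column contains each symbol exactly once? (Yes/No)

No

Period 6, room 1: period 6 together with room 1 already contain {a, b, c, d, e, f} — every symbol — so nothing can go there. The grid has no valid completion.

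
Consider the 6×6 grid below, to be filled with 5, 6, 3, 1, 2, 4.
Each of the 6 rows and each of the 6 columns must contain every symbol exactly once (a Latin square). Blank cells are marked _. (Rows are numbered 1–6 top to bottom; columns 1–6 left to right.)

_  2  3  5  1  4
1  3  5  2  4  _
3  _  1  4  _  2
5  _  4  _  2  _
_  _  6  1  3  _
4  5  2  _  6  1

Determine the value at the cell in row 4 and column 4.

6

Row 1, column 1: row 1 has {5, 3, 1, 2, 4} and column 1 has {5, 3, 1, 4}, leaving only 6.
Row 2, column 6: row 2 has {5, 3, 1, 2, 4} and column 6 has {1, 2, 4}, leaving only 6.
Row 3, column 2: row 3 has {3, 1, 2, 4} and column 2 has {5, 3, 2}, leaving only 6.
Row 3, column 5: row 3 has {6, 3, 1, 2, 4} and column 5 has {6, 3, 1, 2, 4}, leaving only 5.
Row 4, column 2: row 4 has {5, 2, 4} and column 2 has {5, 6, 3, 2}, leaving only 1.
Row 4, column 6: row 4 has {5, 1, 2, 4} and column 6 has {6, 1, 2, 4}, leaving only 3.
Row 4 already has {5, 3, 1, 2, 4} and column 4 already has {5, 1, 2, 4}, so row 4, column 4 must be 6.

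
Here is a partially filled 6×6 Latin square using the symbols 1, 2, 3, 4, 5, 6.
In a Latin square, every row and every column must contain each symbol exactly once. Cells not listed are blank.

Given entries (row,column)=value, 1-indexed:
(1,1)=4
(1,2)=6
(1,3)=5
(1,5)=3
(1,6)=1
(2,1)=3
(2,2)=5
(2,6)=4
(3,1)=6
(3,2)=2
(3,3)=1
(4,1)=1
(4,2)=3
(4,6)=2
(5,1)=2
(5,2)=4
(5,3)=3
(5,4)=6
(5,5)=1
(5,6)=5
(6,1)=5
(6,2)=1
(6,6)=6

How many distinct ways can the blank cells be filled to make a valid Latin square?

Row 1, column 4: eliminating its row and column leaves {2}.
Row 2, column 3: eliminating its row and column leaves {2, 6}.
Row 2, column 4: eliminating its row and column leaves {1, 2}.
Row 2, column 5: eliminating its row and column leaves {2, 6}.
Row 3, column 4: eliminating its row and column leaves {3, 4, 5}.
Row 3, column 5: eliminating its row and column leaves {4, 5}.
Row 3, column 6: eliminating its row and column leaves {3}.
Row 4, column 3: eliminating its row and column leaves {4, 6}.
Row 4, column 4: eliminating its row and column leaves {4, 5}.
Row 4, column 5: eliminating its row and column leaves {4, 5, 6}.
Row 6, column 3: eliminating its row and column leaves {2, 4}.
Row 6, column 4: eliminating its row and column leaves {2, 3, 4}.
Row 6, column 5: eliminating its row and column leaves {2, 4}.
Enumerating the assignments across these blanks that avoid any row or column repeat gives 3 completions.

3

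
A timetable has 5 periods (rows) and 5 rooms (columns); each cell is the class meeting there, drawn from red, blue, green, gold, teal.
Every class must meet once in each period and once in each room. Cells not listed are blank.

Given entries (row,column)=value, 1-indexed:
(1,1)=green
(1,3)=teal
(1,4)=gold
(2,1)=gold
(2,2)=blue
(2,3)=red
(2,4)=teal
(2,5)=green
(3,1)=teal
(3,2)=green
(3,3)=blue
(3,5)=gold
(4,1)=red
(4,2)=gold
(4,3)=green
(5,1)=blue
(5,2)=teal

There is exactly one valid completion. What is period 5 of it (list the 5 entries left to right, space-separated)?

Period 5, room 3: period 5 has {blue, teal} and room 3 has {red, blue, green, teal}, leaving only gold.
Period 5, room 5: period 5 has {blue, gold, teal} and room 5 has {green, gold}, leaving only red.
Period 5, room 4: period 5 has {red, blue, gold, teal} and room 4 has {gold, teal}, leaving only green.
So period 5 reads: blue teal gold green red.

blue teal gold green red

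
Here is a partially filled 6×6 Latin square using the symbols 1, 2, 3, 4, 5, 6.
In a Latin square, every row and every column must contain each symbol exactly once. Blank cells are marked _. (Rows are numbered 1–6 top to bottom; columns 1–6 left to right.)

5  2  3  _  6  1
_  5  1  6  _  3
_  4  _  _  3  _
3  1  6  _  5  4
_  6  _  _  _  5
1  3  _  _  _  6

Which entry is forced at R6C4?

Row 1, column 4: row 1 has {1, 2, 3, 5, 6} and column 4 has {6}, leaving only 4.
Row 3, column 6: row 3 has {3, 4} and column 6 has {1, 3, 4, 5, 6}, leaving only 2.
Row 3, column 1: row 3 has {2, 3, 4} and column 1 has {1, 3, 5}, leaving only 6.
Row 3, column 3: row 3 has {2, 3, 4, 6} and column 3 has {1, 3, 6}, leaving only 5.
Row 3, column 4: row 3 has {2, 3, 4, 5, 6} and column 4 has {4, 6}, leaving only 1.
Row 4, column 4: row 4 has {1, 3, 4, 5, 6} and column 4 has {1, 4, 6}, leaving only 2.
Row 6 already has {1, 3, 6} and column 4 already has {1, 2, 4, 6}, so row 6, column 4 must be 5.

5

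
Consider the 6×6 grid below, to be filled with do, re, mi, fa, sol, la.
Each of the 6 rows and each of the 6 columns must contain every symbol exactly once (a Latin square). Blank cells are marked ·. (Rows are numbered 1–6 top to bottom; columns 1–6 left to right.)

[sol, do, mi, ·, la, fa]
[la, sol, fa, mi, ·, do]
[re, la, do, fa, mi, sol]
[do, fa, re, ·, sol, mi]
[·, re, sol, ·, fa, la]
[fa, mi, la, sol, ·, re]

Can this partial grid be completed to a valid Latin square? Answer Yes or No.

No row or column among the givens repeats a symbol, and propagating forced cells runs into no contradiction.
One valid completion exists (for instance, sol do mi re la fa / la sol fa mi re do / re la do fa mi sol / do fa re la sol mi / mi re sol do fa la / fa mi la sol do re).

Yes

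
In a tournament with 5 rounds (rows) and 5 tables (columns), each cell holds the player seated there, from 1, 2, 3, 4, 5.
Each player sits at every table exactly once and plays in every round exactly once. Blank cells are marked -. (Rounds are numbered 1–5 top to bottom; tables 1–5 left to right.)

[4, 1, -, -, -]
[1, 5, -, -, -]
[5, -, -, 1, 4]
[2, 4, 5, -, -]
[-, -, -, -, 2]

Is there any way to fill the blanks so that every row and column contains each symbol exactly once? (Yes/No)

No

Round 2, table 5: round 2 has {1, 5} and table 5 has {2, 4}, so it must be 3.
Round 1, table 5: round 1 has {1, 4} and table 5 has {2, 3, 4}, so it must be 5.
Round 4, table 4: round 4 has {2, 4, 5} and table 4 has {1}, so it must be 3.
Round 1, table 4: round 1 has {1, 4, 5} and table 4 has {1, 3}, so it must be 2.
Round 1, table 3: round 1 has {1, 2, 4, 5} and table 3 has {5}, so it must be 3.
Round 2, table 4: round 2 has {1, 3, 5} and table 4 has {1, 2, 3}, so it must be 4.
Round 2, table 3: round 2 has {1, 3, 4, 5} and table 3 has {3, 5}, so it must be 2.
Now round 3, table 3: round 3 together with table 3 already contain {1, 2, 3, 4, 5} — every symbol — so nothing can go there. The grid has no valid completion.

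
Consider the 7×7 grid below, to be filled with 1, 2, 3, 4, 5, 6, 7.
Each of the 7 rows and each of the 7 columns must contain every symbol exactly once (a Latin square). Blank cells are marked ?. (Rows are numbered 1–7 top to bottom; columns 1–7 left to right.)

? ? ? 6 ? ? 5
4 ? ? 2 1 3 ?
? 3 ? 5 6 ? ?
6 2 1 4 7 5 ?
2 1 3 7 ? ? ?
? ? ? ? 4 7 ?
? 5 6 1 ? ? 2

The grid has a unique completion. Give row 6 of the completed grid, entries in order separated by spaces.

Row 6, column 2: row 6 has {4, 7} and column 2 has {1, 2, 3, 5}, leaving only 6.
Row 6, column 4: row 6 has {4, 6, 7} and column 4 has {1, 2, 4, 5, 6, 7}, leaving only 3.
Row 6, column 7: row 6 has {3, 4, 6, 7} and column 7 has {2, 5}, leaving only 1.
Row 6, column 1: row 6 has {1, 3, 4, 6, 7} and column 1 has {2, 4, 6}, leaving only 5.
Row 6, column 3: row 6 has {1, 3, 4, 5, 6, 7} and column 3 has {1, 3, 6}, leaving only 2.
So row 6 reads: 5 6 2 3 4 7 1.

5 6 2 3 4 7 1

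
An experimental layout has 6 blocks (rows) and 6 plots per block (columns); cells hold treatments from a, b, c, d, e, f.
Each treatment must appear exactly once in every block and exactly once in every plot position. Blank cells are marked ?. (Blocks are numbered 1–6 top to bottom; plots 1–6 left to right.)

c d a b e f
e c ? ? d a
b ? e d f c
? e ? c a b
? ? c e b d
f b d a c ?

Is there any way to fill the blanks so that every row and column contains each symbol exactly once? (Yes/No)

Yes

No block or plot among the givens repeats a symbol, and propagating forced cells runs into no contradiction.
One valid completion exists (for instance, c d a b e f / e c b f d a / b a e d f c / d e f c a b / a f c e b d / f b d a c e).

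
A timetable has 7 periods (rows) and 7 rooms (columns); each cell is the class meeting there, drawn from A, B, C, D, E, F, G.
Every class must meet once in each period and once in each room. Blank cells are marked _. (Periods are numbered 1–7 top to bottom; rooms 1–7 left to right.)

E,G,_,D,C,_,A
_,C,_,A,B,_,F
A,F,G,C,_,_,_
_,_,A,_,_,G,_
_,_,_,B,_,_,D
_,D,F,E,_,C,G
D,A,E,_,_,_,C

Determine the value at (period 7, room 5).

Period 1, room 3: period 1 has {A, C, D, E, G} and room 3 has {A, E, F, G}, leaving only B.
Period 1, room 6: period 1 has {A, B, C, D, E, G} and room 6 has {C, G}, leaving only F.
Period 2, room 1: period 2 has {A, B, C, F} and room 1 has {A, D, E}, leaving only G.
Period 2, room 3: period 2 has {A, B, C, F, G} and room 3 has {A, B, E, F, G}, leaving only D.
Period 2, room 6: period 2 has {A, B, C, D, F, G} and room 6 has {C, F, G}, leaving only E.
Period 4, room 4: period 4 has {A, G} and room 4 has {A, B, C, D, E}, leaving only F.
Period 5, room 2: period 5 has {B, D} and room 2 has {A, C, D, F, G}, leaving only E.
Period 4, room 2: period 4 has {A, F, G} and room 2 has {A, C, D, E, F, G}, leaving only B.
Period 4, room 1: period 4 has {A, B, F, G} and room 1 has {A, D, E, G}, leaving only C.
Period 4, room 7: period 4 has {A, B, C, F, G} and room 7 has {A, C, D, F, G}, leaving only E.
Period 3, room 7: period 3 has {A, C, F, G} and room 7 has {A, C, D, E, F, G}, leaving only B.
Period 3, room 6: period 3 has {A, B, C, F, G} and room 6 has {C, E, F, G}, leaving only D.
Period 3, room 5: period 3 has {A, B, C, D, F, G} and room 5 has {B, C}, leaving only E.
Period 4, room 5: period 4 has {A, B, C, E, F, G} and room 5 has {B, C, E}, leaving only D.
Period 5, room 1: period 5 has {B, D, E} and room 1 has {A, C, D, E, G}, leaving only F.
Period 5, room 3: period 5 has {B, D, E, F} and room 3 has {A, B, D, E, F, G}, leaving only C.
Period 5, room 6: period 5 has {B, C, D, E, F} and room 6 has {C, D, E, F, G}, leaving only A.
Period 5, room 5: period 5 has {A, B, C, D, E, F} and room 5 has {B, C, D, E}, leaving only G.
Period 7 already has {A, C, D, E} and room 5 already has {B, C, D, E, G}, so period 7, room 5 must be F.

F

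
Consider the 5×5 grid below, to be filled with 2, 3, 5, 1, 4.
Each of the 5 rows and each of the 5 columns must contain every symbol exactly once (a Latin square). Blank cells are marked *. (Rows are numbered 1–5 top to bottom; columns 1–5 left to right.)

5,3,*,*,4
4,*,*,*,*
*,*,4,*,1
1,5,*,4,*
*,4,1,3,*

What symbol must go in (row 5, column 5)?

5

Row 1, column 3: row 1 has {3, 5, 4} and column 3 has {1, 4}, leaving only 2.
Row 1, column 4: row 1 has {2, 3, 5, 4} and column 4 has {3, 4}, leaving only 1.
Row 3, column 2: row 3 has {1, 4} and column 2 has {3, 5, 4}, leaving only 2.
Row 2, column 2: row 2 has {4} and column 2 has {2, 3, 5, 4}, leaving only 1.
Row 3, column 1: row 3 has {2, 1, 4} and column 1 has {5, 1, 4}, leaving only 3.
Row 3, column 4: row 3 has {2, 3, 1, 4} and column 4 has {3, 1, 4}, leaving only 5.
Row 2, column 4: row 2 has {1, 4} and column 4 has {3, 5, 1, 4}, leaving only 2.
Row 4, column 3: row 4 has {5, 1, 4} and column 3 has {2, 1, 4}, leaving only 3.
Row 2, column 3: row 2 has {2, 1, 4} and column 3 has {2, 3, 1, 4}, leaving only 5.
Row 2, column 5: row 2 has {2, 5, 1, 4} and column 5 has {1, 4}, leaving only 3.
Row 4, column 5: row 4 has {3, 5, 1, 4} and column 5 has {3, 1, 4}, leaving only 2.
Row 5 already has {3, 1, 4} and column 5 already has {2, 3, 1, 4}, so row 5, column 5 must be 5.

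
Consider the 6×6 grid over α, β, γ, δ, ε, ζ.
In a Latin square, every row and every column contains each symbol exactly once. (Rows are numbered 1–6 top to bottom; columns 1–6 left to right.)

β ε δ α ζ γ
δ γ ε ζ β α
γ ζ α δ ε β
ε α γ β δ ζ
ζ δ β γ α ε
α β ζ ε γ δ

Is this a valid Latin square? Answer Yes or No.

Yes

Each row is a permutation of the 6 symbols, and so is each column.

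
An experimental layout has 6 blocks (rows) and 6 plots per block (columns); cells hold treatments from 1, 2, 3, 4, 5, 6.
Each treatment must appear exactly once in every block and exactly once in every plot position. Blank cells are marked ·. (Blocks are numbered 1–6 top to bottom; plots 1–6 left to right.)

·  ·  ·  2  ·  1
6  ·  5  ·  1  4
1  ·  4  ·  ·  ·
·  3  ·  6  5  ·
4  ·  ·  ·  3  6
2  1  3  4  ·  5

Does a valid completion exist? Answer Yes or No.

Block 4, plot 1: block 4 together with plot 1 already contain {1, 2, 3, 4, 5, 6} — every symbol — so nothing can go there. The grid has no valid completion.

No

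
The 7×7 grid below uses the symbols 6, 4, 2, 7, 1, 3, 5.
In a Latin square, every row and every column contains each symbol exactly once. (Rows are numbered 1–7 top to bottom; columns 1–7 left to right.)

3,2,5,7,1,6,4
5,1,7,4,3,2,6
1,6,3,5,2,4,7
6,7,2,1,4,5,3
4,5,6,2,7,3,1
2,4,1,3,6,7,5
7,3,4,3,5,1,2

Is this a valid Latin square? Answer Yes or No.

No

Column 4 contains 3 twice (at rows 6 and 7), so it is not a permutation.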